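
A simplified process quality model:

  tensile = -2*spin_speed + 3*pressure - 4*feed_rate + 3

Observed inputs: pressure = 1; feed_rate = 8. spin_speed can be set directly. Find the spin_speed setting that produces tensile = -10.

Substituting into the tensile equation gives tensile = -2*spin_speed - 26.
Solve -2*spin_speed - 26 = -10: spin_speed = (-10 + 26) / -2 = -8.

spin_speed = -8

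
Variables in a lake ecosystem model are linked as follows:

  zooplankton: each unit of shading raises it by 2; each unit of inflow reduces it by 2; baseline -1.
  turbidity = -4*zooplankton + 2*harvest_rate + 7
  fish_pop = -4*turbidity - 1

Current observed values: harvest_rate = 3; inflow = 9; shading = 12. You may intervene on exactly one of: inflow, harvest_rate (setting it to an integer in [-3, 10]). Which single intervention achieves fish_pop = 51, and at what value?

set harvest_rate = 0

Intervening on inflow: fish_pop = -32*inflow + 315. Reaching 51 requires inflow = 33/4, not an integer.
Intervening on harvest_rate: with other inputs at their observed values, fish_pop = -8*harvest_rate + 51. Solving for 51 gives harvest_rate = 0, within [-3, 10].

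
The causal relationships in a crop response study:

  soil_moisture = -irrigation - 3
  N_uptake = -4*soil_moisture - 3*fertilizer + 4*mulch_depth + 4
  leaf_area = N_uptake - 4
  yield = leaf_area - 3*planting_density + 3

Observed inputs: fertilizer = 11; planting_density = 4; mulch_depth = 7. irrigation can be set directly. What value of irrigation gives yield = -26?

Substituting into the N_uptake equation gives N_uptake = 4*irrigation + 11.
Substituting into the leaf_area equation gives leaf_area = 4*irrigation + 7.
Substituting into the yield equation gives yield = 4*irrigation - 2.
Solve 4*irrigation - 2 = -26: irrigation = (-26 + 2) / 4 = -6.

irrigation = -6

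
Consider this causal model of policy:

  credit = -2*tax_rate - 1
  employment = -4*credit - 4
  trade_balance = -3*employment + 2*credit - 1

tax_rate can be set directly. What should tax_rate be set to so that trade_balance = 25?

Substituting into the employment equation gives employment = 8*tax_rate.
Substituting into the trade_balance equation gives trade_balance = -28*tax_rate - 3.
Solve -28*tax_rate - 3 = 25: tax_rate = (25 + 3) / -28 = -1.

tax_rate = -1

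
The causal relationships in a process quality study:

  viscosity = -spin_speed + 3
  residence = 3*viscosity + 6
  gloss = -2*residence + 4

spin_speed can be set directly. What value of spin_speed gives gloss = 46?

spin_speed = 12

Substituting into the residence equation gives residence = -3*spin_speed + 15.
So gloss = 6*spin_speed - 26.
Solve 6*spin_speed - 26 = 46: spin_speed = (46 + 26) / 6 = 12.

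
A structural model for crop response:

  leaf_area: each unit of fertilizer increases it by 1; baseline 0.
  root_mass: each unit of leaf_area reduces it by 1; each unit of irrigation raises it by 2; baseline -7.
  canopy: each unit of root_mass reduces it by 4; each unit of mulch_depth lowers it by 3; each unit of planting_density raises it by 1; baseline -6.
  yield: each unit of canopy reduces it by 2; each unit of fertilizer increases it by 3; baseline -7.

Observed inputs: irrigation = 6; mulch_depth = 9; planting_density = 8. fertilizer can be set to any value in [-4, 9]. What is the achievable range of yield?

38 to 103

Substituting into the root_mass equation gives root_mass = -fertilizer + 5.
Substituting into the canopy equation gives canopy = 4*fertilizer - 45.
yield becomes -5*fertilizer + 83.
Linear in fertilizer, so extremes are at the endpoints: fertilizer = -4 gives yield = 103; fertilizer = 9 gives yield = 38.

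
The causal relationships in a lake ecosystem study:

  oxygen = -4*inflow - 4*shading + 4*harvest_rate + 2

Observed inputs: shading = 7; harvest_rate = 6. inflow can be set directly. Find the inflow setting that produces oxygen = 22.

inflow = -6

Substituting into the oxygen equation gives oxygen = -4*inflow - 2.
Solve -4*inflow - 2 = 22: inflow = (22 + 2) / -4 = -6.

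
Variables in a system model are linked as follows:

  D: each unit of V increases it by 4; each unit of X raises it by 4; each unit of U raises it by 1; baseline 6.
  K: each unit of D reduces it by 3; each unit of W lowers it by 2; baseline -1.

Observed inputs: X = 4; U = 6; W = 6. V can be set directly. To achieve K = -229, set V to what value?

Substituting into the D equation gives D = 4*V + 28.
Substituting into the K equation gives K = -12*V - 97.
Solve -12*V - 97 = -229: V = (-229 + 97) / -12 = 11.

V = 11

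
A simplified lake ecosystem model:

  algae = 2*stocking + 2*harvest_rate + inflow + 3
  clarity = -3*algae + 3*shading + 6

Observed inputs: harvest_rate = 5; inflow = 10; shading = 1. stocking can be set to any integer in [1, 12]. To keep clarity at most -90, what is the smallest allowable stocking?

stocking = 5

Substituting into the algae equation gives algae = 2*stocking + 23.
So clarity = -6*stocking - 60.
Require -6*stocking - 60 ≤ -90, so stocking ≥ 5.
The smallest integer in [1, 12] satisfying this is 5.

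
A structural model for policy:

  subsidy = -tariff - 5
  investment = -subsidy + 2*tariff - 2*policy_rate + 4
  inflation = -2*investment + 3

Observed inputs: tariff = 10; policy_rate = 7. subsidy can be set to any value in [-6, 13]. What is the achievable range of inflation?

Intervening on subsidy fixes its value directly, overriding its dependence on tariff.
Substituting into the investment equation gives investment = -subsidy + 10.
Substituting into the inflation equation gives inflation = 2*subsidy - 17.
Linear in subsidy, so extremes are at the endpoints: subsidy = -6 gives inflation = -29; subsidy = 13 gives inflation = 9.

-29 to 9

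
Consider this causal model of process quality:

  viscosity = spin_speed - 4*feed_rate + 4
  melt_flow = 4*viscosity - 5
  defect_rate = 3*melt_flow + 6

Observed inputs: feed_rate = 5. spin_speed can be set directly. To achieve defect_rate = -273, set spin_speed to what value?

Substituting into the viscosity equation gives viscosity = spin_speed - 16.
Substituting into the melt_flow equation gives melt_flow = 4*spin_speed - 69.
Substituting into the defect_rate equation gives defect_rate = 12*spin_speed - 201.
Solve 12*spin_speed - 201 = -273: spin_speed = (-273 + 201) / 12 = -6.

spin_speed = -6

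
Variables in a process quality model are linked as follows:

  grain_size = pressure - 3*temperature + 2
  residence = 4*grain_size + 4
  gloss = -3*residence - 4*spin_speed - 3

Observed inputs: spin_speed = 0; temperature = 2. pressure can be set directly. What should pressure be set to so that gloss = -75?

Substituting into the grain_size equation gives grain_size = pressure - 4.
Substituting into the residence equation gives residence = 4*pressure - 12.
Substituting into the gloss equation gives gloss = -12*pressure + 33.
Solve -12*pressure + 33 = -75: pressure = (-75 - 33) / -12 = 9.

pressure = 9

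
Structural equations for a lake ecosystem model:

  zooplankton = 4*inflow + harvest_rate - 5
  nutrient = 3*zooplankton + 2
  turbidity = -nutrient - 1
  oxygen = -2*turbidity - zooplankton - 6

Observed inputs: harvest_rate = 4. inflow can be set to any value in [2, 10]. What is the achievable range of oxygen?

35 to 195

Substituting into the zooplankton equation gives zooplankton = 4*inflow - 1.
This gives nutrient = 12*inflow - 1.
Substituting into the turbidity equation gives turbidity = -12*inflow.
Substituting into the oxygen equation gives oxygen = 20*inflow - 5.
Linear in inflow, so extremes are at the endpoints: inflow = 2 gives oxygen = 35; inflow = 10 gives oxygen = 195.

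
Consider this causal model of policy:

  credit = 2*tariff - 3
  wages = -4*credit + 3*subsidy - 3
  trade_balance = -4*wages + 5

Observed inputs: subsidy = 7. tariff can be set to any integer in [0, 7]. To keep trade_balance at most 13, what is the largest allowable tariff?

tariff = 4

Substituting into the wages equation gives wages = -8*tariff + 30.
So trade_balance = 32*tariff - 115.
Require 32*tariff - 115 ≤ 13, so tariff ≤ 4.
The largest integer in [0, 7] satisfying this is 4.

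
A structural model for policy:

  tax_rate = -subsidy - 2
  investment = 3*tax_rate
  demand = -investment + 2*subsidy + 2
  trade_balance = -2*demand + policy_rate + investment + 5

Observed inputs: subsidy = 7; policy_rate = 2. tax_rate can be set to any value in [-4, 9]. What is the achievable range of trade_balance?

Intervening on tax_rate fixes its value directly, overriding its dependence on subsidy.
Substituting into the demand equation gives demand = -3*tax_rate + 16.
This gives trade_balance = 9*tax_rate - 25.
Linear in tax_rate, so extremes are at the endpoints: tax_rate = -4 gives trade_balance = -61; tax_rate = 9 gives trade_balance = 56.

-61 to 56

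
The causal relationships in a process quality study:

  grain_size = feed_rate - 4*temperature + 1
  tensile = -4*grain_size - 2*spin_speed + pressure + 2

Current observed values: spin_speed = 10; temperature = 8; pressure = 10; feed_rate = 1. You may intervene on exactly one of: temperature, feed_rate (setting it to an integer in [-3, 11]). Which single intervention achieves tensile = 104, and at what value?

Intervening on temperature: tensile = 16*temperature - 16. Reaching 104 requires temperature = 15/2, not an integer.
Intervening on feed_rate: with other inputs at their observed values, tensile = -4*feed_rate + 116. Solving for 104 gives feed_rate = 3, within [-3, 11].

set feed_rate = 3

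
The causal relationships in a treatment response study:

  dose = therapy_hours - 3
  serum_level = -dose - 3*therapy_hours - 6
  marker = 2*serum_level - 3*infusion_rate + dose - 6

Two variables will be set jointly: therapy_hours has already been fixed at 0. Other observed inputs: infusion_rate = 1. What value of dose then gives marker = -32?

dose = 11

With therapy_hours held at 0:
Intervening on dose fixes its value directly, overriding its dependence on therapy_hours.
Substituting into the serum_level equation gives serum_level = -dose - 6.
Substituting into the marker equation gives marker = -dose - 21.
Solve -dose - 21 = -32: dose = (-32 + 21) / -1 = 11.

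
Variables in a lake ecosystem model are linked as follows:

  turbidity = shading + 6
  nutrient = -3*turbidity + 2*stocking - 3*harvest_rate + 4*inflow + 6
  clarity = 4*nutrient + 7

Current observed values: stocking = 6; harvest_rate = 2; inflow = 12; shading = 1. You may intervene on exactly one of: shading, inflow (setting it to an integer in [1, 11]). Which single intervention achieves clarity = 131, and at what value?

Intervening on shading: clarity = -12*shading + 175. Reaching 131 requires shading = 11/3, not an integer.
Intervening on inflow: with other inputs at their observed values, clarity = 16*inflow - 29. Solving for 131 gives inflow = 10, within [1, 11].

set inflow = 10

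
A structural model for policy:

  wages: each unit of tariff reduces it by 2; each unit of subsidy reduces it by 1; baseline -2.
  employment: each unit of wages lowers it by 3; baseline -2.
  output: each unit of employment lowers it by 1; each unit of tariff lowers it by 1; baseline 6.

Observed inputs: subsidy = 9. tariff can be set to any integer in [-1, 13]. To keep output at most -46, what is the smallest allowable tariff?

tariff = 3

Substituting into the wages equation gives wages = -2*tariff - 11.
Substituting into the employment equation gives employment = 6*tariff + 31.
output becomes -7*tariff - 25.
Require -7*tariff - 25 ≤ -46, so tariff ≥ 3.
The smallest integer in [-1, 13] satisfying this is 3.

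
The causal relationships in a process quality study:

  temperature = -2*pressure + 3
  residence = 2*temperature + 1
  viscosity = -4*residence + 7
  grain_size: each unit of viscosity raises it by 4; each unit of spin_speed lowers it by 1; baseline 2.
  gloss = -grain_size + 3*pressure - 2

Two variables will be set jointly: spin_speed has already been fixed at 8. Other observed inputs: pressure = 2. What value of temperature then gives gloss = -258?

With spin_speed held at 8:
Intervening on temperature fixes its value directly, overriding its dependence on pressure.
Substituting into the viscosity equation gives viscosity = -8*temperature + 3.
This gives grain_size = -32*temperature + 6.
This gives gloss = 32*temperature - 2.
Solve 32*temperature - 2 = -258: temperature = (-258 + 2) / 32 = -8.

temperature = -8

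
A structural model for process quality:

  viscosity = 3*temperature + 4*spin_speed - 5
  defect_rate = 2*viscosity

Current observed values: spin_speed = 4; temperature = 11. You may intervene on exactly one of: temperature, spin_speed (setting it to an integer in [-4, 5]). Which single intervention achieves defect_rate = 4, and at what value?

set temperature = -3

Intervening on temperature: with other inputs at their observed values, defect_rate = 6*temperature + 22. Solving for 4 gives temperature = -3, within [-4, 5].
Intervening on spin_speed: defect_rate = 8*spin_speed + 56. Reaching 4 requires spin_speed = -13/2, not an integer.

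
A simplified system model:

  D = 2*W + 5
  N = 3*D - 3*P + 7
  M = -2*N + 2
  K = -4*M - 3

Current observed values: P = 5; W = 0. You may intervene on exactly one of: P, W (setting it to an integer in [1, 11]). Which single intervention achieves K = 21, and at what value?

Intervening on P: with other inputs at their observed values, K = -24*P + 165. Solving for 21 gives P = 6, within [1, 11].
Intervening on W: K = 48*W + 45. Reaching 21 requires W = -1/2, not an integer.

set P = 6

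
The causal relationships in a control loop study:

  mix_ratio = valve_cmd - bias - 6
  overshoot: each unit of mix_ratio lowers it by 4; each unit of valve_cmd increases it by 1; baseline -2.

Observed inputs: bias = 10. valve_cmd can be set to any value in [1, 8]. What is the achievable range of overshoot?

38 to 59

Substituting into the mix_ratio equation gives mix_ratio = valve_cmd - 16.
overshoot becomes -3*valve_cmd + 62.
Linear in valve_cmd, so extremes are at the endpoints: valve_cmd = 1 gives overshoot = 59; valve_cmd = 8 gives overshoot = 38.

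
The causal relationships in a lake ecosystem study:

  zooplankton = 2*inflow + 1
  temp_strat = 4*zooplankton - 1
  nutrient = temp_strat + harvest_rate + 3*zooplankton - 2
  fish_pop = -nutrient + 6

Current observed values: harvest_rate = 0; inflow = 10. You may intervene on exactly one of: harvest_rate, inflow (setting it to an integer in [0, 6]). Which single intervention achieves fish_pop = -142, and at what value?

set harvest_rate = 4

Intervening on harvest_rate: with other inputs at their observed values, fish_pop = -harvest_rate - 138. Solving for -142 gives harvest_rate = 4, within [0, 6].
Intervening on inflow: fish_pop = -14*inflow + 2. Reaching -142 requires inflow = 72/7, not an integer.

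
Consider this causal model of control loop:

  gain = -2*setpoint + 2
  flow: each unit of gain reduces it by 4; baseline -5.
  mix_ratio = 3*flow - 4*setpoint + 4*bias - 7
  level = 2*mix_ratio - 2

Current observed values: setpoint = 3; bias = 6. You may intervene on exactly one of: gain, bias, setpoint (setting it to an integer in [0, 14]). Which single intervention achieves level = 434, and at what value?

Intervening on gain: level = -24*gain - 22. Reaching 434 requires gain = -19, outside [0, 14].
Intervening on bias: level = 8*bias + 26. Reaching 434 requires bias = 51, outside [0, 14].
Intervening on setpoint: with other inputs at their observed values, level = 40*setpoint - 46. Solving for 434 gives setpoint = 12, within [0, 14].

set setpoint = 12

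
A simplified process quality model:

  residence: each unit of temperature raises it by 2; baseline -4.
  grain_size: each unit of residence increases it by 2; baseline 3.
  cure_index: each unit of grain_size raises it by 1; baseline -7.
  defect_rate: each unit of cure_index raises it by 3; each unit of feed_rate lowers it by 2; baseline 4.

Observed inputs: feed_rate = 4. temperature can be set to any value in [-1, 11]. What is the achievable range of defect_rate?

-52 to 92

Substituting into the grain_size equation gives grain_size = 4*temperature - 5.
Substituting into the cure_index equation gives cure_index = 4*temperature - 12.
Substituting into the defect_rate equation gives defect_rate = 12*temperature - 40.
Linear in temperature, so extremes are at the endpoints: temperature = -1 gives defect_rate = -52; temperature = 11 gives defect_rate = 92.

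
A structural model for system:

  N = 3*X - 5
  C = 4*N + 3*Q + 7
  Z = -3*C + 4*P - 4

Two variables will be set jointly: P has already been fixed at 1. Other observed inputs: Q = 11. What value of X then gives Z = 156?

X = -6

With P held at 1:
Substituting into the C equation gives C = 12*X + 20.
So Z = -36*X - 60.
Solve -36*X - 60 = 156: X = (156 + 60) / -36 = -6.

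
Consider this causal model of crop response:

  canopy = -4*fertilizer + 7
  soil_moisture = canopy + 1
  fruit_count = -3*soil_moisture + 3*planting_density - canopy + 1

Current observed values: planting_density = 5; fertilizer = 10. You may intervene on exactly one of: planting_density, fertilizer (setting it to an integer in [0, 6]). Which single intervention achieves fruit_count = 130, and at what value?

set planting_density = 0

Intervening on planting_density: with other inputs at their observed values, fruit_count = 3*planting_density + 130. Solving for 130 gives planting_density = 0, within [0, 6].
Intervening on fertilizer: fruit_count = 16*fertilizer - 15. Reaching 130 requires fertilizer = 145/16, not an integer.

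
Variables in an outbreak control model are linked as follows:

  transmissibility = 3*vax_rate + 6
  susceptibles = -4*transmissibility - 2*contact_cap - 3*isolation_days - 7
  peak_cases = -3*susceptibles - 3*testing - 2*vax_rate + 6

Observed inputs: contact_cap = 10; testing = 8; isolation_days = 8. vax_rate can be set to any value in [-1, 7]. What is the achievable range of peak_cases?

Substituting into the susceptibles equation gives susceptibles = -12*vax_rate - 75.
peak_cases becomes 34*vax_rate + 207.
Linear in vax_rate, so extremes are at the endpoints: vax_rate = -1 gives peak_cases = 173; vax_rate = 7 gives peak_cases = 445.

173 to 445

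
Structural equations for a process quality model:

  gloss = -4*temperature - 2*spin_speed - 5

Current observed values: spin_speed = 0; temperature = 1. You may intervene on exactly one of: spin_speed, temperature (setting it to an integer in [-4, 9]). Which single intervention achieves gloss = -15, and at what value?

Intervening on spin_speed: with other inputs at their observed values, gloss = -2*spin_speed - 9. Solving for -15 gives spin_speed = 3, within [-4, 9].
Intervening on temperature: gloss = -4*temperature - 5. Reaching -15 requires temperature = 5/2, not an integer.

set spin_speed = 3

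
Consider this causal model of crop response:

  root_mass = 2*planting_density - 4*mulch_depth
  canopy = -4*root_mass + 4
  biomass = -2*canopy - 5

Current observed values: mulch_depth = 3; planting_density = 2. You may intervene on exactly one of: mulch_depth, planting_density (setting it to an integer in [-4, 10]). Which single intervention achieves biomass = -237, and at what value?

Intervening on mulch_depth: with other inputs at their observed values, biomass = -32*mulch_depth + 19. Solving for -237 gives mulch_depth = 8, within [-4, 10].
Intervening on planting_density: biomass = 16*planting_density - 109. Reaching -237 requires planting_density = -8, outside [-4, 10].

set mulch_depth = 8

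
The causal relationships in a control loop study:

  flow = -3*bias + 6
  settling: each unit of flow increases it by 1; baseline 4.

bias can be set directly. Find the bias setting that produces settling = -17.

bias = 9

Substituting into the settling equation gives settling = -3*bias + 10.
Solve -3*bias + 10 = -17: bias = (-17 - 10) / -3 = 9.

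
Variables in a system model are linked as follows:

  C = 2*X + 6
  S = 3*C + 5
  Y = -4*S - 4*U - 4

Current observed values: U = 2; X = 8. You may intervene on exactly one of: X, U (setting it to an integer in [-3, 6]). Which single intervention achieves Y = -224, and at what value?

set X = 5

Intervening on X: with other inputs at their observed values, Y = -24*X - 104. Solving for -224 gives X = 5, within [-3, 6].
Intervening on U: Y = -4*U - 288. Reaching -224 requires U = -16, outside [-3, 6].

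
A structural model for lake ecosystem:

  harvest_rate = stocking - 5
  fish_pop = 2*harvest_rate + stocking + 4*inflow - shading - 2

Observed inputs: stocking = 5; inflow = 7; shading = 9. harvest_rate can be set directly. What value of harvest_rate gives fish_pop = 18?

harvest_rate = -2

Intervening on harvest_rate fixes its value directly, overriding its dependence on stocking.
Substituting into the fish_pop equation gives fish_pop = 2*harvest_rate + 22.
Solve 2*harvest_rate + 22 = 18: harvest_rate = (18 - 22) / 2 = -2.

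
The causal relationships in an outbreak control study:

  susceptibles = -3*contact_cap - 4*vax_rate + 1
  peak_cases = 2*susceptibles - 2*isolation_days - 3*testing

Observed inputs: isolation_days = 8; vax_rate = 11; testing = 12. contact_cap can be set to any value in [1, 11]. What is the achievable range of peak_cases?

-204 to -144

Substituting into the susceptibles equation gives susceptibles = -3*contact_cap - 43.
Substituting into the peak_cases equation gives peak_cases = -6*contact_cap - 138.
Linear in contact_cap, so extremes are at the endpoints: contact_cap = 1 gives peak_cases = -144; contact_cap = 11 gives peak_cases = -204.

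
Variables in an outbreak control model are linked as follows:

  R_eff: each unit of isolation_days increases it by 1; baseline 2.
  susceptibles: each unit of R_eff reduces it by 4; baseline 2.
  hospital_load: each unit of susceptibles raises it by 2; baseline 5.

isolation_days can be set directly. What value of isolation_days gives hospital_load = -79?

isolation_days = 9

Substituting into the susceptibles equation gives susceptibles = -4*isolation_days - 6.
So hospital_load = -8*isolation_days - 7.
Solve -8*isolation_days - 7 = -79: isolation_days = (-79 + 7) / -8 = 9.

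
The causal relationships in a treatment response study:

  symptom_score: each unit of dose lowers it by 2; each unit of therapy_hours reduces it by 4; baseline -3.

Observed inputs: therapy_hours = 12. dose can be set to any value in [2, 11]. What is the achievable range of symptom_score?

-73 to -55

Substituting into the symptom_score equation gives symptom_score = -2*dose - 51.
Linear in dose, so extremes are at the endpoints: dose = 2 gives symptom_score = -55; dose = 11 gives symptom_score = -73.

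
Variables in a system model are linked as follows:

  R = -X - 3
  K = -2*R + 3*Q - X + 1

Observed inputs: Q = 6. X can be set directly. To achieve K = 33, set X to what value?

X = 8

Substituting into the K equation gives K = X + 25.
Solve X + 25 = 33: X = (33 - 25) / 1 = 8.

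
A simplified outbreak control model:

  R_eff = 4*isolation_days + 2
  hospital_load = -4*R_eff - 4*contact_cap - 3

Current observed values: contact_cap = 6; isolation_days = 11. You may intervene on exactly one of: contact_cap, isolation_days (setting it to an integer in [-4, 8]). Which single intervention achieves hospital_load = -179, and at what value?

Intervening on contact_cap: with other inputs at their observed values, hospital_load = -4*contact_cap - 187. Solving for -179 gives contact_cap = -2, within [-4, 8].
Intervening on isolation_days: hospital_load = -16*isolation_days - 35. Reaching -179 requires isolation_days = 9, outside [-4, 8].

set contact_cap = -2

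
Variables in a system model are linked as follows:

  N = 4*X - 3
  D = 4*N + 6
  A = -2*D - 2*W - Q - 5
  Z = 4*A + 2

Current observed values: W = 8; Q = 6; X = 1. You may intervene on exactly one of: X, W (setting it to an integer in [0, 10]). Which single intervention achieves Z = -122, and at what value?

set W = 0

Intervening on X: Z = -128*X - 58. Reaching -122 requires X = 1/2, not an integer.
Intervening on W: with other inputs at their observed values, Z = -8*W - 122. Solving for -122 gives W = 0, within [0, 10].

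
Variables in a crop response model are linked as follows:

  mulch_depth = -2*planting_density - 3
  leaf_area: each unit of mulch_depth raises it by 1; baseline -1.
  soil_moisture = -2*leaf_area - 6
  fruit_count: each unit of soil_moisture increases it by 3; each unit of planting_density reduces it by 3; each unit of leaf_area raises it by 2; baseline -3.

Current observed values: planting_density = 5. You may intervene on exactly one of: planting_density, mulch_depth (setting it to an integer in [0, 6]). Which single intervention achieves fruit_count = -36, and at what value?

Intervening on planting_density: fruit_count = 5*planting_density - 5. Reaching -36 requires planting_density = -31/5, not an integer.
Intervening on mulch_depth: with other inputs at their observed values, fruit_count = -4*mulch_depth - 32. Solving for -36 gives mulch_depth = 1, within [0, 6].

set mulch_depth = 1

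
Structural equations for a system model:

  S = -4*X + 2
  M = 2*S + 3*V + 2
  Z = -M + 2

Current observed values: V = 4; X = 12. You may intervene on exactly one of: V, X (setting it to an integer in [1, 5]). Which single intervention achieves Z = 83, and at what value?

set V = 3

Intervening on V: with other inputs at their observed values, Z = -3*V + 92. Solving for 83 gives V = 3, within [1, 5].
Intervening on X: Z = 8*X - 16. Reaching 83 requires X = 99/8, not an integer.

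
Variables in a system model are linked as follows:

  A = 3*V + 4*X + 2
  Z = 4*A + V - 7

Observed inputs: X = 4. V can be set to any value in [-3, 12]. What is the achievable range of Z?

26 to 221

Substituting into the A equation gives A = 3*V + 18.
This gives Z = 13*V + 65.
Linear in V, so extremes are at the endpoints: V = -3 gives Z = 26; V = 12 gives Z = 221.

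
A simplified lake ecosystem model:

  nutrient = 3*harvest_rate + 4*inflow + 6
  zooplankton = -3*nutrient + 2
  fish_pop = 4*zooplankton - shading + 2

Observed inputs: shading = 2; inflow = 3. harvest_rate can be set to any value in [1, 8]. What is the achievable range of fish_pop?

Substituting into the nutrient equation gives nutrient = 3*harvest_rate + 18.
This gives zooplankton = -9*harvest_rate - 52.
fish_pop becomes -36*harvest_rate - 208.
Linear in harvest_rate, so extremes are at the endpoints: harvest_rate = 1 gives fish_pop = -244; harvest_rate = 8 gives fish_pop = -496.

-496 to -244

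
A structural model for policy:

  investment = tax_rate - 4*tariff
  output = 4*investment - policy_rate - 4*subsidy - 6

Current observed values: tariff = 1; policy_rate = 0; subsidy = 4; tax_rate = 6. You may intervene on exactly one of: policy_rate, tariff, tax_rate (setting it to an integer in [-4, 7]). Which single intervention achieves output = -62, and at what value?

Intervening on policy_rate: output = -policy_rate - 14. Reaching -62 requires policy_rate = 48, outside [-4, 7].
Intervening on tariff: with other inputs at their observed values, output = -16*tariff + 2. Solving for -62 gives tariff = 4, within [-4, 7].
Intervening on tax_rate: output = 4*tax_rate - 38. Reaching -62 requires tax_rate = -6, outside [-4, 7].

set tariff = 4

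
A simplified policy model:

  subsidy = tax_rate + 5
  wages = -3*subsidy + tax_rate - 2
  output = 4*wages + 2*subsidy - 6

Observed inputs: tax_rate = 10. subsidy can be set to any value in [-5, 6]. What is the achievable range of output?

Intervening on subsidy fixes its value directly, overriding its dependence on tax_rate.
Substituting into the wages equation gives wages = -3*subsidy + 8.
output becomes -10*subsidy + 26.
Linear in subsidy, so extremes are at the endpoints: subsidy = -5 gives output = 76; subsidy = 6 gives output = -34.

-34 to 76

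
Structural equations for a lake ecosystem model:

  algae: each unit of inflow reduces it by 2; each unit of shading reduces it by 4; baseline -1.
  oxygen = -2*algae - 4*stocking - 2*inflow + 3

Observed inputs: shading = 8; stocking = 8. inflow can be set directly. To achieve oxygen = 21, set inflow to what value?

Substituting into the algae equation gives algae = -2*inflow - 33.
Substituting into the oxygen equation gives oxygen = 2*inflow + 37.
Solve 2*inflow + 37 = 21: inflow = (21 - 37) / 2 = -8.

inflow = -8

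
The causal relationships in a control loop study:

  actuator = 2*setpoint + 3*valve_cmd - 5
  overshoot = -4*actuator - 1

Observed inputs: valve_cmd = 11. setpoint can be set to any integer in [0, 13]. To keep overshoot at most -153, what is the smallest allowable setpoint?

Substituting into the actuator equation gives actuator = 2*setpoint + 28.
overshoot becomes -8*setpoint - 113.
Require -8*setpoint - 113 ≤ -153, so setpoint ≥ 5.
The smallest integer in [0, 13] satisfying this is 5.

setpoint = 5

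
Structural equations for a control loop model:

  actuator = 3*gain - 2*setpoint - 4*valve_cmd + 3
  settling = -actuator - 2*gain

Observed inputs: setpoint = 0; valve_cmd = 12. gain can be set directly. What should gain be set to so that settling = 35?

gain = 2

Substituting into the actuator equation gives actuator = 3*gain - 45.
settling becomes -5*gain + 45.
Solve -5*gain + 45 = 35: gain = (35 - 45) / -5 = 2.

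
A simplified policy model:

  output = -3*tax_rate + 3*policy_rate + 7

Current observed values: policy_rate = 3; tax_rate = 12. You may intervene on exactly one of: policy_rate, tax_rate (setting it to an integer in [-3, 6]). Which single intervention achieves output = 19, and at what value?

set tax_rate = -1

Intervening on policy_rate: output = 3*policy_rate - 29. Reaching 19 requires policy_rate = 16, outside [-3, 6].
Intervening on tax_rate: with other inputs at their observed values, output = -3*tax_rate + 16. Solving for 19 gives tax_rate = -1, within [-3, 6].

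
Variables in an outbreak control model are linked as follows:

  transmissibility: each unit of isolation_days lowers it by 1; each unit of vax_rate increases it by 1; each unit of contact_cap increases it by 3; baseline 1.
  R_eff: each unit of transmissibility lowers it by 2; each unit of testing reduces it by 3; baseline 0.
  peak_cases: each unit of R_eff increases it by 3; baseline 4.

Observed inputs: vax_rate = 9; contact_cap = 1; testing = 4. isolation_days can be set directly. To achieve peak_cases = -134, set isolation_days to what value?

Substituting into the transmissibility equation gives transmissibility = -isolation_days + 13.
Substituting into the R_eff equation gives R_eff = 2*isolation_days - 38.
Substituting into the peak_cases equation gives peak_cases = 6*isolation_days - 110.
Solve 6*isolation_days - 110 = -134: isolation_days = (-134 + 110) / 6 = -4.

isolation_days = -4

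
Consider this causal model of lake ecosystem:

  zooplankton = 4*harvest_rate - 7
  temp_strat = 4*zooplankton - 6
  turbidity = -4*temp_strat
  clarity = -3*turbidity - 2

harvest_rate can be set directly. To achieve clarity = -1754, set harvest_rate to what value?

harvest_rate = -7

Substituting into the temp_strat equation gives temp_strat = 16*harvest_rate - 34.
turbidity becomes -64*harvest_rate + 136.
Substituting into the clarity equation gives clarity = 192*harvest_rate - 410.
Solve 192*harvest_rate - 410 = -1754: harvest_rate = (-1754 + 410) / 192 = -7.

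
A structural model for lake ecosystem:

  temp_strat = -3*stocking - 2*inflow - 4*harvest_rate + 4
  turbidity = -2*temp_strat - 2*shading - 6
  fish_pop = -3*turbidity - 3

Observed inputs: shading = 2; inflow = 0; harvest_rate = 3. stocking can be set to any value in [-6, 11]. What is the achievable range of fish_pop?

Substituting into the temp_strat equation gives temp_strat = -3*stocking - 8.
Substituting into the turbidity equation gives turbidity = 6*stocking + 6.
Substituting into the fish_pop equation gives fish_pop = -18*stocking - 21.
Linear in stocking, so extremes are at the endpoints: stocking = -6 gives fish_pop = 87; stocking = 11 gives fish_pop = -219.

-219 to 87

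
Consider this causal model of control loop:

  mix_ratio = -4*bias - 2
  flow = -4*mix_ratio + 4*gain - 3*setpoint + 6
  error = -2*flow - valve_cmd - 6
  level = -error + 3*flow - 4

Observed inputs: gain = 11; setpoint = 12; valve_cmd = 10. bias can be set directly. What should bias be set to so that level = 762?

bias = 8

Substituting into the flow equation gives flow = 16*bias + 22.
This gives error = -32*bias - 60.
Substituting into the level equation gives level = 80*bias + 122.
Solve 80*bias + 122 = 762: bias = (762 - 122) / 80 = 8.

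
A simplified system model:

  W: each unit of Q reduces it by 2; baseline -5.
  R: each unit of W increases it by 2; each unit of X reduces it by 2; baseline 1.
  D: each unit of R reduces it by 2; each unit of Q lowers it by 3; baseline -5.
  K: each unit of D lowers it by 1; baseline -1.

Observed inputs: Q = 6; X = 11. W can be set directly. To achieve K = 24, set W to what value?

Intervening on W fixes its value directly, overriding its dependence on Q.
Substituting into the R equation gives R = 2*W - 21.
Substituting into the D equation gives D = -4*W + 19.
Substituting into the K equation gives K = 4*W - 20.
Solve 4*W - 20 = 24: W = (24 + 20) / 4 = 11.

W = 11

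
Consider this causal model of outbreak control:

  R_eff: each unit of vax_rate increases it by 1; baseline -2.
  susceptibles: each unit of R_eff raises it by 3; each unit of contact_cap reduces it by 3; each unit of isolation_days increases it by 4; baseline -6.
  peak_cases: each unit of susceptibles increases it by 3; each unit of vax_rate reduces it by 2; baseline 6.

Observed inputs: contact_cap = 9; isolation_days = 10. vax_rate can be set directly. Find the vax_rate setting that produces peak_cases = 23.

vax_rate = 2

Substituting into the susceptibles equation gives susceptibles = 3*vax_rate + 1.
So peak_cases = 7*vax_rate + 9.
Solve 7*vax_rate + 9 = 23: vax_rate = (23 - 9) / 7 = 2.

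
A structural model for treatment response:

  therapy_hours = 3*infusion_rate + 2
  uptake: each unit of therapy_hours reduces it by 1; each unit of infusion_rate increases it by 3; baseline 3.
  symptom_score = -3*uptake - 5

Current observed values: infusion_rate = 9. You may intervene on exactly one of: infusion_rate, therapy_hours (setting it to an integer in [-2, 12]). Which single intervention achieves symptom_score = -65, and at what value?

set therapy_hours = 10

Intervening on infusion_rate: the paths from infusion_rate to symptom_score cancel (net effect zero), leaving symptom_score = -8; -65 is unreachable this way.
Intervening on therapy_hours: with other inputs at their observed values, symptom_score = 3*therapy_hours - 95. Solving for -65 gives therapy_hours = 10, within [-2, 12].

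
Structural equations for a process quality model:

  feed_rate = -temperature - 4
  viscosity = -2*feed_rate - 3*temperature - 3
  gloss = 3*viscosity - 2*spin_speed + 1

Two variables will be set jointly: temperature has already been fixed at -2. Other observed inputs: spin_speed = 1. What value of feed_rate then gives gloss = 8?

feed_rate = 0

With temperature held at -2:
Intervening on feed_rate fixes its value directly, overriding its dependence on temperature.
Substituting into the viscosity equation gives viscosity = -2*feed_rate + 3.
Substituting into the gloss equation gives gloss = -6*feed_rate + 8.
Solve -6*feed_rate + 8 = 8: feed_rate = (8 - 8) / -6 = 0.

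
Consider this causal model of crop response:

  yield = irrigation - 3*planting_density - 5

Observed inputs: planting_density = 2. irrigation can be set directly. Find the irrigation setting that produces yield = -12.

irrigation = -1

Substituting into the yield equation gives yield = irrigation - 11.
Solve irrigation - 11 = -12: irrigation = (-12 + 11) / 1 = -1.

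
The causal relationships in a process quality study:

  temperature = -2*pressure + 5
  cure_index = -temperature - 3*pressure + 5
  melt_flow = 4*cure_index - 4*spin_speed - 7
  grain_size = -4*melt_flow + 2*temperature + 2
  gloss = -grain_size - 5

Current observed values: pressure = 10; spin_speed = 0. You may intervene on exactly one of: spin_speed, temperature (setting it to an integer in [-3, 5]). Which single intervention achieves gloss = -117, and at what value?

set spin_speed = -3

Intervening on spin_speed: with other inputs at their observed values, gloss = -16*spin_speed - 165. Solving for -117 gives spin_speed = -3, within [-3, 5].
Intervening on temperature: gloss = -18*temperature - 435. Reaching -117 requires temperature = -53/3, not an integer.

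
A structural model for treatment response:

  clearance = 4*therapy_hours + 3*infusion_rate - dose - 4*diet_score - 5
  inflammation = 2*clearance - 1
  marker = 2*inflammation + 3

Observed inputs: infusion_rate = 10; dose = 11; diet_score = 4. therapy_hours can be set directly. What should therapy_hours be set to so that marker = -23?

Substituting into the clearance equation gives clearance = 4*therapy_hours - 2.
This gives inflammation = 8*therapy_hours - 5.
Substituting into the marker equation gives marker = 16*therapy_hours - 7.
Solve 16*therapy_hours - 7 = -23: therapy_hours = (-23 + 7) / 16 = -1.

therapy_hours = -1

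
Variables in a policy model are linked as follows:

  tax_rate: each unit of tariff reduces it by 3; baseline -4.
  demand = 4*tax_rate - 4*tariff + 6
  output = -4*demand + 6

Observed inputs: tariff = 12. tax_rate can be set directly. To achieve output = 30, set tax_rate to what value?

Intervening on tax_rate fixes its value directly, overriding its dependence on tariff.
Substituting into the demand equation gives demand = 4*tax_rate - 42.
Substituting into the output equation gives output = -16*tax_rate + 174.
Solve -16*tax_rate + 174 = 30: tax_rate = (30 - 174) / -16 = 9.

tax_rate = 9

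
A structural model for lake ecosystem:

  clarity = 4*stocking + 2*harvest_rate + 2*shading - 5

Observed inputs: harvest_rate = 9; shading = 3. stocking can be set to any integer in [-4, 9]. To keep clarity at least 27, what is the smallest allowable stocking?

Substituting into the clarity equation gives clarity = 4*stocking + 19.
Require 4*stocking + 19 ≥ 27, so stocking ≥ 2.
The smallest integer in [-4, 9] satisfying this is 2.

stocking = 2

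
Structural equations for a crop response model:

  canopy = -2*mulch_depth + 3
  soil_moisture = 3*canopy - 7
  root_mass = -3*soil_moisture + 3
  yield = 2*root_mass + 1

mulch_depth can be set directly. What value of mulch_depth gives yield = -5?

Substituting into the soil_moisture equation gives soil_moisture = -6*mulch_depth + 2.
Substituting into the root_mass equation gives root_mass = 18*mulch_depth - 3.
Substituting into the yield equation gives yield = 36*mulch_depth - 5.
Solve 36*mulch_depth - 5 = -5: mulch_depth = (-5 + 5) / 36 = 0.

mulch_depth = 0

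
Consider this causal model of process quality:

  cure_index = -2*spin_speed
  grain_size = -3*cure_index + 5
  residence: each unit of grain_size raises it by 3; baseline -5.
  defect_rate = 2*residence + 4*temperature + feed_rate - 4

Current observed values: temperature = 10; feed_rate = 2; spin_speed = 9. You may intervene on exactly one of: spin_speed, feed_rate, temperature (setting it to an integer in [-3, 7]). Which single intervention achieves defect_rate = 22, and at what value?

Intervening on spin_speed: with other inputs at their observed values, defect_rate = 36*spin_speed + 58. Solving for 22 gives spin_speed = -1, within [-3, 7].
Intervening on feed_rate: defect_rate = feed_rate + 380. Reaching 22 requires feed_rate = -358, outside [-3, 7].
Intervening on temperature: defect_rate = 4*temperature + 342. Reaching 22 requires temperature = -80, outside [-3, 7].

set spin_speed = -1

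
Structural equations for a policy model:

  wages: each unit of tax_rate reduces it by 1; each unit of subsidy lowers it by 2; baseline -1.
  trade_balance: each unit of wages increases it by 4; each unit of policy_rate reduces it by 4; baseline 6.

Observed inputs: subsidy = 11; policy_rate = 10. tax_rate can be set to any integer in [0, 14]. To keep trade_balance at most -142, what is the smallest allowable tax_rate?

tax_rate = 4

Substituting into the wages equation gives wages = -tax_rate - 23.
trade_balance becomes -4*tax_rate - 126.
Require -4*tax_rate - 126 ≤ -142, so tax_rate ≥ 4.
The smallest integer in [0, 14] satisfying this is 4.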